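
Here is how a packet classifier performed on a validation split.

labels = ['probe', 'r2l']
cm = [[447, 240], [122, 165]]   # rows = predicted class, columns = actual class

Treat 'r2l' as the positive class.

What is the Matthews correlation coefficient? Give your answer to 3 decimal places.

MCC = (TP·TN − FP·FN) / √((TP+FP)(TP+FN)(TN+FP)(TN+FN))
Numerator = 165·447 − 122·240 = 44475
Denominator = √(287·405·569·687) = √45436610205 = 213158.6503
MCC = 44475 / 213158.6503 = 0.209

0.209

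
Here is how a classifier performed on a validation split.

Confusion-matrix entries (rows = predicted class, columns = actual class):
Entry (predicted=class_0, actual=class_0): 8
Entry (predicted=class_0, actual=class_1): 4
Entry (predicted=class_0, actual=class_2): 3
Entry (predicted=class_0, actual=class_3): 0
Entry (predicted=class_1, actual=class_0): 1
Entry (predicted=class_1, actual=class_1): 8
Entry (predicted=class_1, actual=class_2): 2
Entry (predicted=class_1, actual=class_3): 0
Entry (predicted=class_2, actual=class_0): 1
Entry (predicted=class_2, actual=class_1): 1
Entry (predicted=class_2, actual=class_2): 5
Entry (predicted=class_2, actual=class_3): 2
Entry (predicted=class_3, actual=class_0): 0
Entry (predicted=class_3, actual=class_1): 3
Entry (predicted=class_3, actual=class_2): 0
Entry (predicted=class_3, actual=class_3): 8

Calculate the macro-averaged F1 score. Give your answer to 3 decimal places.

Per-class F1 score (2·TP/(2·TP+FP+FN)):
  class_0: TP=8, FP=4+3+0=7, FN=1+1+0=2 → 16/25 = 0.6400
  class_1: TP=8, FP=1+2+0=3, FN=4+1+3=8 → 16/27 = 0.5926
  class_2: TP=5, FP=1+1+2=4, FN=3+2+0=5 → 10/19 = 0.5263
  class_3: TP=8, FP=0+3+0=3, FN=0+0+2=2 → 16/21 = 0.7619
Macro-F1 score = mean = (0.6400 + 0.5926 + 0.5263 + 0.7619) / 4 = 0.630

0.630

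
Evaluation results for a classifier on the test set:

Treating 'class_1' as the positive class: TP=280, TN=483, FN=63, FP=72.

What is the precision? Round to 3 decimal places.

Precision = TP/(TP+FP) = 280/(280+72) = 280/352 = 0.795

0.795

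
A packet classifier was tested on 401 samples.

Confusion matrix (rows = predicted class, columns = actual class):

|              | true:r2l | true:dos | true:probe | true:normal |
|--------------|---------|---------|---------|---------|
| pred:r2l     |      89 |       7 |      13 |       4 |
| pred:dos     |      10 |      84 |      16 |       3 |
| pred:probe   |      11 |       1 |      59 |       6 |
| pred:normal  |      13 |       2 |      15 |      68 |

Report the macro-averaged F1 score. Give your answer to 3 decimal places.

Per-class F1 score (2·TP/(2·TP+FP+FN)):
  r2l: TP=89, FP=7+13+4=24, FN=10+11+13=34 → 178/236 = 0.7542
  dos: TP=84, FP=10+16+3=29, FN=7+1+2=10 → 168/207 = 0.8116
  probe: TP=59, FP=11+1+6=18, FN=13+16+15=44 → 118/180 = 0.6556
  normal: TP=68, FP=13+2+15=30, FN=4+3+6=13 → 136/179 = 0.7598
Macro-F1 score = mean = (0.7542 + 0.8116 + 0.6556 + 0.7598) / 4 = 0.745

0.745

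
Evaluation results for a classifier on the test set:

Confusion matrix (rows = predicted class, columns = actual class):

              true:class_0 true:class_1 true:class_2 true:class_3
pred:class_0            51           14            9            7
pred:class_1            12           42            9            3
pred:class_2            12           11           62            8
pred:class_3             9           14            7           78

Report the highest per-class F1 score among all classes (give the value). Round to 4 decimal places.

Per-class F1 score (2·TP/(2·TP+FP+FN)):
  class_0: TP=51, FP=14+9+7=30, FN=12+12+9=33 → 102/165 = 0.61818
  class_1: TP=42, FP=12+9+3=24, FN=14+11+14=39 → 84/147 = 0.57143
  class_2: TP=62, FP=12+11+8=31, FN=9+9+7=25 → 124/180 = 0.68889
  class_3: TP=78, FP=9+14+7=30, FN=7+3+8=18 → 156/204 = 0.76471
Highest is class 'class_3' with F1 score = 0.7647.

0.7647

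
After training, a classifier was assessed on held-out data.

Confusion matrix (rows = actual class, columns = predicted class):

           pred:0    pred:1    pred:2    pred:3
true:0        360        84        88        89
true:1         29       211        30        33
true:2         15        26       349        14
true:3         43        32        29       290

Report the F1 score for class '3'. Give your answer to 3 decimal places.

F1 score = 2·TP/(2·TP+FP+FN).
3: TP=290, FP=89+33+14=136, FN=43+32+29=104 → 580/820 = 0.7073

0.707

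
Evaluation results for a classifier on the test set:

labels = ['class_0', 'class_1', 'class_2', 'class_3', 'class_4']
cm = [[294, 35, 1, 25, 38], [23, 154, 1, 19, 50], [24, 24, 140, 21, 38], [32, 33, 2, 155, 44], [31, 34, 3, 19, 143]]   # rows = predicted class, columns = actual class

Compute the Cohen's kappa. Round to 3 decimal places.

Observed agreement pₒ = trace/N = 886/1383 = 0.6406
Expected agreement pₑ = Σ (rowᵢ·colᵢ)/N² = (404·393 + 280·247 + 147·247 + 239·266 + 313·230)/1383² = 0.2090
κ = (pₒ − pₑ)/(1 − pₑ) = (0.6406 − 0.2090)/(1 − 0.2090) = 0.546

0.546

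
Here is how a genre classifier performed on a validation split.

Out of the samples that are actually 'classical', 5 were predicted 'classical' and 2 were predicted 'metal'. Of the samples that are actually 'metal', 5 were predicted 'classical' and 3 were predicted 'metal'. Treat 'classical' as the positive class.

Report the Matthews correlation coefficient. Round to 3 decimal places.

0.094

MCC = (TP·TN − FP·FN) / √((TP+FP)(TP+FN)(TN+FP)(TN+FN))
Numerator = 5·3 − 5·2 = 5
Denominator = √(10·7·8·5) = √2800 = 52.9150
MCC = 5 / 52.9150 = 0.094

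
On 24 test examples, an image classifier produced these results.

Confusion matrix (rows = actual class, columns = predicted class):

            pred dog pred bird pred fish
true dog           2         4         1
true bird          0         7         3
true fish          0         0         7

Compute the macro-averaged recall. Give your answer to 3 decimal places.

0.662

Per-class recall (TP/(TP+FN)):
  dog: TP=2, FN=4+1=5 → 2/7 = 0.2857
  bird: TP=7, FN=0+3=3 → 7/10 = 0.7000
  fish: TP=7, FN=0+0=0 → 7/7 = 1.0000
Macro-recall = mean = (0.2857 + 0.7000 + 1.0000) / 3 = 0.662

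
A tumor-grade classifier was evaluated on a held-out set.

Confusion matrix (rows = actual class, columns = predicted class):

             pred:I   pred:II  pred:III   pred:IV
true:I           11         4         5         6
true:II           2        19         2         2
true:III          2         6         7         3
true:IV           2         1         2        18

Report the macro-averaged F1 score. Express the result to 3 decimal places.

Per-class F1 score (2·TP/(2·TP+FP+FN)):
  I: TP=11, FP=2+2+2=6, FN=4+5+6=15 → 22/43 = 0.5116
  II: TP=19, FP=4+6+1=11, FN=2+2+2=6 → 38/55 = 0.6909
  III: TP=7, FP=5+2+2=9, FN=2+6+3=11 → 14/34 = 0.4118
  IV: TP=18, FP=6+2+3=11, FN=2+1+2=5 → 36/52 = 0.6923
Macro-F1 score = mean = (0.5116 + 0.6909 + 0.4118 + 0.6923) / 4 = 0.577

0.577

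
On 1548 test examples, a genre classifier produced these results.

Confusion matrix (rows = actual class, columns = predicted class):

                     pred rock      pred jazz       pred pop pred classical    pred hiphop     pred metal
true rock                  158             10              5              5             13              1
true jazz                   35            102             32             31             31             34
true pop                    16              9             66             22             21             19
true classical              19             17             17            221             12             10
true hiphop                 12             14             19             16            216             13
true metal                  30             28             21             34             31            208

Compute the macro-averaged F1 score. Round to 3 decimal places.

Per-class F1 score (2·TP/(2·TP+FP+FN)):
  rock: TP=158, FP=35+16+19+12+30=112, FN=10+5+5+13+1=34 → 316/462 = 0.6840
  jazz: TP=102, FP=10+9+17+14+28=78, FN=35+32+31+31+34=163 → 204/445 = 0.4584
  pop: TP=66, FP=5+32+17+19+21=94, FN=16+9+22+21+19=87 → 132/313 = 0.4217
  classical: TP=221, FP=5+31+22+16+34=108, FN=19+17+17+12+10=75 → 442/625 = 0.7072
  hiphop: TP=216, FP=13+31+21+12+31=108, FN=12+14+19+16+13=74 → 432/614 = 0.7036
  metal: TP=208, FP=1+34+19+10+13=77, FN=30+28+21+34+31=144 → 416/637 = 0.6531
Macro-F1 score = mean = (0.6840 + 0.4584 + 0.4217 + 0.7072 + 0.7036 + 0.6531) / 6 = 0.605

0.605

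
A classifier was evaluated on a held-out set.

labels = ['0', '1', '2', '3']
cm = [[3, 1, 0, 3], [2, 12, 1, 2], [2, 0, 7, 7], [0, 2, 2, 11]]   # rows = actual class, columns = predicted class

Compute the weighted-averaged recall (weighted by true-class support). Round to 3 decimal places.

Per-class recall (TP/(TP+FN)):
  0: TP=3, FN=1+0+3=4 → 3/7 = 0.4286
  1: TP=12, FN=2+1+2=5 → 12/17 = 0.7059
  2: TP=7, FN=2+0+7=9 → 7/16 = 0.4375
  3: TP=11, FN=0+2+2=4 → 11/15 = 0.7333
Weighted-recall = Σ (supportᵢ/N)·recallᵢ with N=55: (7/55)·0.4286 + (17/55)·0.7059 + (16/55)·0.4375 + (15/55)·0.7333 = 0.600

0.600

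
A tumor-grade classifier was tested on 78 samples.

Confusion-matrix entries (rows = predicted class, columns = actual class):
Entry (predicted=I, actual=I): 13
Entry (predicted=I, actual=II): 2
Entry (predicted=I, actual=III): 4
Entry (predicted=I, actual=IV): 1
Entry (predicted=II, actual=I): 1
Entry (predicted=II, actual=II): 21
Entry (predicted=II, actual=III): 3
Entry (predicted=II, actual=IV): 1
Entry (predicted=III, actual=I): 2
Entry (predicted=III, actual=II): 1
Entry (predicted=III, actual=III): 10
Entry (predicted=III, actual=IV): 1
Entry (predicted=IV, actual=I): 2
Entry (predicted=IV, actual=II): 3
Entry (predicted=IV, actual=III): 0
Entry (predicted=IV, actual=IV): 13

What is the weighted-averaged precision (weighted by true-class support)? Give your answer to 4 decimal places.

0.7334

Per-class precision (TP/(TP+FP)):
  I: TP=13, FP=2+4+1=7 → 13/20 = 0.65000
  II: TP=21, FP=1+3+1=5 → 21/26 = 0.80769
  III: TP=10, FP=2+1+1=4 → 10/14 = 0.71429
  IV: TP=13, FP=2+3+0=5 → 13/18 = 0.72222
Weighted-precision = Σ (supportᵢ/N)·precisionᵢ with N=78: (18/78)·0.65000 + (27/78)·0.80769 + (17/78)·0.71429 + (16/78)·0.72222 = 0.7334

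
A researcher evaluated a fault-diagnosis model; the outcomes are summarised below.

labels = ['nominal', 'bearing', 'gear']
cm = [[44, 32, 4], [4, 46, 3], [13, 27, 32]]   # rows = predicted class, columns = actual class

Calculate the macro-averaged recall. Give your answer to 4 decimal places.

0.6600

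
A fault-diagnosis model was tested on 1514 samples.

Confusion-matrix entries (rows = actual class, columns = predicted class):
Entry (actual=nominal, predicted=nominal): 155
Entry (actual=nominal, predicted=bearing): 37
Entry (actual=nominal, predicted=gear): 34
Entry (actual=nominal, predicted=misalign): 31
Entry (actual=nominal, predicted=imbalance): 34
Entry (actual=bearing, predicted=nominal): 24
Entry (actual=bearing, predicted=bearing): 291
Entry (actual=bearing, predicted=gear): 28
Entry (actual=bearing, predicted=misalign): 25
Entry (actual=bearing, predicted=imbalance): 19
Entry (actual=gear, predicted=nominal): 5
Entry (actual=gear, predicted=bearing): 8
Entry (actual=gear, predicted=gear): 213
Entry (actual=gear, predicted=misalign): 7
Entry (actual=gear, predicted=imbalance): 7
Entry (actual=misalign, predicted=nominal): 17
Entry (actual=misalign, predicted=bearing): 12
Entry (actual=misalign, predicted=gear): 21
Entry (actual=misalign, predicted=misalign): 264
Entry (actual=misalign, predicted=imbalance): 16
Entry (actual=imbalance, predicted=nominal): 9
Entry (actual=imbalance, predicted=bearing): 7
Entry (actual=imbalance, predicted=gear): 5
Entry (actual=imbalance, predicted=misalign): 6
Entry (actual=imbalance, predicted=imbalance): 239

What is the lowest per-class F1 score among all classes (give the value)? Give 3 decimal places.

0.619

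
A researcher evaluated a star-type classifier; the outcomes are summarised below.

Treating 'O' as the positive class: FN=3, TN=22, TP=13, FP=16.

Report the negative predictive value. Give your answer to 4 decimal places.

NPV = TN/(TN+FN) = 22/(22+3) = 0.8800

0.8800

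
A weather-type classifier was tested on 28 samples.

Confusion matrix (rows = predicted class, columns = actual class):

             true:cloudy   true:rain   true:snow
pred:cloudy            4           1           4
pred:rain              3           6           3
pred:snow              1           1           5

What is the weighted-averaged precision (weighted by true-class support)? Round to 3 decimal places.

0.576

Per-class precision (TP/(TP+FP)):
  cloudy: TP=4, FP=1+4=5 → 4/9 = 0.4444
  rain: TP=6, FP=3+3=6 → 6/12 = 0.5000
  snow: TP=5, FP=1+1=2 → 5/7 = 0.7143
Weighted-precision = Σ (supportᵢ/N)·precisionᵢ with N=28: (8/28)·0.4444 + (8/28)·0.5000 + (12/28)·0.7143 = 0.576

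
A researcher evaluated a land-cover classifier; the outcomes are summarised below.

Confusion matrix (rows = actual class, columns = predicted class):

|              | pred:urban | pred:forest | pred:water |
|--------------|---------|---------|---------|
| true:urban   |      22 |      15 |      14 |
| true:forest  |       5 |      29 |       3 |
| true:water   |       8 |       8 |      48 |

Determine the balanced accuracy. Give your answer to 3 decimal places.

0.655

Balanced accuracy = mean of per-class recall.
  urban: recall = 22/51 = 0.4314
  forest: recall = 29/37 = 0.7838
  water: recall = 48/64 = 0.7500
Mean = (0.4314 + 0.7838 + 0.7500) / 3 = 0.655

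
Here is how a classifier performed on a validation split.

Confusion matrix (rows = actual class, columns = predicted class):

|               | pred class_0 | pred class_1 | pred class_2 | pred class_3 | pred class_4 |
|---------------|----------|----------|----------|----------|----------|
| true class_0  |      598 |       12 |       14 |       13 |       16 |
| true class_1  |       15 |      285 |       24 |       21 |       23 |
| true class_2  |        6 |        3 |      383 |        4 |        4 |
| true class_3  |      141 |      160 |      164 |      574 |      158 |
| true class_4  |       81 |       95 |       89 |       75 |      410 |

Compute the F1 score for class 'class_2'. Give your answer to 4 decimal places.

0.7132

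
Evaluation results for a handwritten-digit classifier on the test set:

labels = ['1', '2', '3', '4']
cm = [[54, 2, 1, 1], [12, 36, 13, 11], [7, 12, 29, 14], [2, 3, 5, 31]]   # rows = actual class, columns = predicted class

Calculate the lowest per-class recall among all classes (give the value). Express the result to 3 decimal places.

0.468

Per-class recall (TP/(TP+FN)):
  1: TP=54, FN=2+1+1=4 → 54/58 = 0.9310
  2: TP=36, FN=12+13+11=36 → 36/72 = 0.5000
  3: TP=29, FN=7+12+14=33 → 29/62 = 0.4677
  4: TP=31, FN=2+3+5=10 → 31/41 = 0.7561
Lowest is class '3' with recall = 0.468.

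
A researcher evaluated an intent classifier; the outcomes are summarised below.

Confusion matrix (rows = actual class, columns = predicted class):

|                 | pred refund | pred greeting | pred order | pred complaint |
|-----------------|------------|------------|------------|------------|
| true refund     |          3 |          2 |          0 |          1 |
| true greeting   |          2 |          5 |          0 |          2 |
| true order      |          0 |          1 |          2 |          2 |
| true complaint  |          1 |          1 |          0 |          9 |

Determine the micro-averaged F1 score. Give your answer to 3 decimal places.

0.613

Micro-averaging pools counts across classes: ΣTP=19, ΣFP=12, ΣFN=12.
Micro-F1 score = 2·TP/(2·TP+FP+FN) on pooled counts = 0.613 (equals overall accuracy in single-label multiclass).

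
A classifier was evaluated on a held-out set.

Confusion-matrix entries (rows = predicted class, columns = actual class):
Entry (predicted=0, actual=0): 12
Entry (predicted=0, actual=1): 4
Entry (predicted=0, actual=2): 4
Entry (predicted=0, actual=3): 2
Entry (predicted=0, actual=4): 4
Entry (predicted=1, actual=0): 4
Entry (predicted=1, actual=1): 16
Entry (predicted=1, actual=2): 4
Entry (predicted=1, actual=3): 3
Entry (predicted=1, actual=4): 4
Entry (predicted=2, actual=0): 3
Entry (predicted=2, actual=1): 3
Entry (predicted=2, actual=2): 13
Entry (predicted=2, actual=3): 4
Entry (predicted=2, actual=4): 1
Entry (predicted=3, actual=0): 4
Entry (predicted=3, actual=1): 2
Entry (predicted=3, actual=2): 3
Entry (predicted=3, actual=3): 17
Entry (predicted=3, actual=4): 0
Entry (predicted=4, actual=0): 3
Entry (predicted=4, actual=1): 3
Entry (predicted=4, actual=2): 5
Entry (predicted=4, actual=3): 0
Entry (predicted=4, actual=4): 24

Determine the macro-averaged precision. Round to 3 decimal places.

Per-class precision (TP/(TP+FP)):
  0: TP=12, FP=4+4+2+4=14 → 12/26 = 0.4615
  1: TP=16, FP=4+4+3+4=15 → 16/31 = 0.5161
  2: TP=13, FP=3+3+4+1=11 → 13/24 = 0.5417
  3: TP=17, FP=4+2+3+0=9 → 17/26 = 0.6538
  4: TP=24, FP=3+3+5+0=11 → 24/35 = 0.6857
Macro-precision = mean = (0.4615 + 0.5161 + 0.5417 + 0.6538 + 0.6857) / 5 = 0.572

0.572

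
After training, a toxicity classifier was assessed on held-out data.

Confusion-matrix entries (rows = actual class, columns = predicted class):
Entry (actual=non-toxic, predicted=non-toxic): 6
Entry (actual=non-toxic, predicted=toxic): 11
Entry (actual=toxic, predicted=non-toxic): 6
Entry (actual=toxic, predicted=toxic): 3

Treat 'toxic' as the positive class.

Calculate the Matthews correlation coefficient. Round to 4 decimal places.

-0.2994

MCC = (TP·TN − FP·FN) / √((TP+FP)(TP+FN)(TN+FP)(TN+FN))
Numerator = 3·6 − 11·6 = -48
Denominator = √(14·9·17·12) = √25704 = 160.3247
MCC = -48 / 160.3247 = -0.2994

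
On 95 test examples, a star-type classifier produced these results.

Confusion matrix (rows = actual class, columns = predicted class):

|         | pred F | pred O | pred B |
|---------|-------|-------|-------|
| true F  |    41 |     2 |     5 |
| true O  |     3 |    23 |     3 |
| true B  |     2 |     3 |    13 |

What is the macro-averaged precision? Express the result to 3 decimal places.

Per-class precision (TP/(TP+FP)):
  F: TP=41, FP=3+2=5 → 41/46 = 0.8913
  O: TP=23, FP=2+3=5 → 23/28 = 0.8214
  B: TP=13, FP=5+3=8 → 13/21 = 0.6190
Macro-precision = mean = (0.8913 + 0.8214 + 0.6190) / 3 = 0.777

0.777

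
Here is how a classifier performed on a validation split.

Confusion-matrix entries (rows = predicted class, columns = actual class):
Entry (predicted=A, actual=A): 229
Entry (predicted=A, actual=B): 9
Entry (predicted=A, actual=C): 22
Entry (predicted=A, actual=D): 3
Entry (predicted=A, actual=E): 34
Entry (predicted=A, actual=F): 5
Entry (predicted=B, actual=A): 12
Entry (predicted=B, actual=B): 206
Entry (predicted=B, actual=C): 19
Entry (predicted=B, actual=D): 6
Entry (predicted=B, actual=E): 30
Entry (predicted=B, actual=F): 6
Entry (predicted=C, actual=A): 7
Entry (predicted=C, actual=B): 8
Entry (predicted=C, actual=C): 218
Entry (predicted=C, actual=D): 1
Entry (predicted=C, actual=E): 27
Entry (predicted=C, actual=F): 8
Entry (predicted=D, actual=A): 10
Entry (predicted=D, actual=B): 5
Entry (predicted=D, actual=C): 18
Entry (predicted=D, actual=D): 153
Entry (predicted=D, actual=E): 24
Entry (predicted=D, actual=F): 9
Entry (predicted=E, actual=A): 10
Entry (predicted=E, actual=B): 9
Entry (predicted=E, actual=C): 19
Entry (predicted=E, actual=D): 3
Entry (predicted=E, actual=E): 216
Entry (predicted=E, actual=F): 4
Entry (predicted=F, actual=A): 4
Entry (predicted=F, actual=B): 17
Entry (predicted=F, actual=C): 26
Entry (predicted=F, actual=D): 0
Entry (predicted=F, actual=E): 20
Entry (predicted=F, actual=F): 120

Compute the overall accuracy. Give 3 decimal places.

Accuracy = trace / total = (229+206+218+153+216+120=1142) / 1517 = 1142/1517 = 0.753

0.753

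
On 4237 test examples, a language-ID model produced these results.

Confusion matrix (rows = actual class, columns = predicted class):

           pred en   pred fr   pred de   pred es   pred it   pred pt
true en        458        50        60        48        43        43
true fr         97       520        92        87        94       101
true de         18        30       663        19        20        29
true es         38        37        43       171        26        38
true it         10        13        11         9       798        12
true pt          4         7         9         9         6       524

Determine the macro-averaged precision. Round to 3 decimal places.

Per-class precision (TP/(TP+FP)):
  en: TP=458, FP=97+18+38+10+4=167 → 458/625 = 0.7328
  fr: TP=520, FP=50+30+37+13+7=137 → 520/657 = 0.7915
  de: TP=663, FP=60+92+43+11+9=215 → 663/878 = 0.7551
  es: TP=171, FP=48+87+19+9+9=172 → 171/343 = 0.4985
  it: TP=798, FP=43+94+20+26+6=189 → 798/987 = 0.8085
  pt: TP=524, FP=43+101+29+38+12=223 → 524/747 = 0.7015
Macro-precision = mean = (0.7328 + 0.7915 + 0.7551 + 0.4985 + 0.8085 + 0.7015) / 6 = 0.715

0.715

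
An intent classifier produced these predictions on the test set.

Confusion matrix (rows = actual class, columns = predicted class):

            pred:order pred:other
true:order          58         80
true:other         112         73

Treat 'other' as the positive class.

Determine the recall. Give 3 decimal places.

0.395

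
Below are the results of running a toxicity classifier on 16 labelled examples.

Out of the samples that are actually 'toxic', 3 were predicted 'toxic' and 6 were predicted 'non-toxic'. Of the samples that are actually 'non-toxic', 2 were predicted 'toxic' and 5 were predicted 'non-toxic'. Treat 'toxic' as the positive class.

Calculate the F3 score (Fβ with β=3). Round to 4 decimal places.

0.3488

Fβ = (1+β²)·TP / ((1+β²)·TP + β²·FN + FP), with β²=9
= 10·3 / (10·3 + 9·6 + 2) = 0.3488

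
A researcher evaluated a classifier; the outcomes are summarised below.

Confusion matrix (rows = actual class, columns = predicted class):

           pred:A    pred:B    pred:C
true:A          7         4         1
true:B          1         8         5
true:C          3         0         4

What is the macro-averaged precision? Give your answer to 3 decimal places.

Per-class precision (TP/(TP+FP)):
  A: TP=7, FP=1+3=4 → 7/11 = 0.6364
  B: TP=8, FP=4+0=4 → 8/12 = 0.6667
  C: TP=4, FP=1+5=6 → 4/10 = 0.4000
Macro-precision = mean = (0.6364 + 0.6667 + 0.4000) / 3 = 0.568

0.568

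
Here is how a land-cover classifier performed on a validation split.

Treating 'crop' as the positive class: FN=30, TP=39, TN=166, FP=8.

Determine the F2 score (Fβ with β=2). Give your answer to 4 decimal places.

0.6037

Fβ = (1+β²)·TP / ((1+β²)·TP + β²·FN + FP), with β²=4
= 5·39 / (5·39 + 4·30 + 8) = 0.6037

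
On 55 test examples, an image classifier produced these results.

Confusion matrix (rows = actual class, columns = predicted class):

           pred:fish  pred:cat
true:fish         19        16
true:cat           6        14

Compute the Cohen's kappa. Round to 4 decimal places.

0.2194

Observed agreement pₒ = trace/N = 33/55 = 0.60000
Expected agreement pₑ = Σ (rowᵢ·colᵢ)/N² = (35·25 + 20·30)/55² = 0.48760
κ = (pₒ − pₑ)/(1 − pₑ) = (0.60000 − 0.48760)/(1 − 0.48760) = 0.2194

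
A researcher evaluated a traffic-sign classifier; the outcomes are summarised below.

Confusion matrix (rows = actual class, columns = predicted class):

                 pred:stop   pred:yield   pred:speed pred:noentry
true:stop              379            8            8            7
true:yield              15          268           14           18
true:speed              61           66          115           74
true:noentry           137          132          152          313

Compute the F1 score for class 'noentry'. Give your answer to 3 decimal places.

0.546

One-vs-rest for 'noentry': TP = diagonal; FP = other classes predicted 'noentry'; FN = 'noentry' predicted as other.
F1 score = 2·TP/(2·TP+FP+FN).
noentry: TP=313, FP=7+18+74=99, FN=137+132+152=421 → 626/1146 = 0.5462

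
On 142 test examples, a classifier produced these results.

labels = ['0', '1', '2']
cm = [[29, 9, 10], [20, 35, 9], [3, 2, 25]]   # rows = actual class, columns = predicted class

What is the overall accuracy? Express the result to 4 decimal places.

0.6268

Accuracy = trace / total = (29+35+25=89) / 142 = 89/142 = 0.6268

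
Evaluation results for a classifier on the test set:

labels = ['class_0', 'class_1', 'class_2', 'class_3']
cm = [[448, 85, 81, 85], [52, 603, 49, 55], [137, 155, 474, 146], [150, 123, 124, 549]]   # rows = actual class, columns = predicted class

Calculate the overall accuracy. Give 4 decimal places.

0.6255

Accuracy = trace / total = (448+603+474+549=2074) / 3316 = 2074/3316 = 0.6255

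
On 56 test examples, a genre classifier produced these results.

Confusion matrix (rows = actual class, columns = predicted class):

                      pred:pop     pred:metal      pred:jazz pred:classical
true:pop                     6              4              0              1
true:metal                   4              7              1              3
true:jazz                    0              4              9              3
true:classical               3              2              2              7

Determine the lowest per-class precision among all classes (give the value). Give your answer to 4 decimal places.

0.4118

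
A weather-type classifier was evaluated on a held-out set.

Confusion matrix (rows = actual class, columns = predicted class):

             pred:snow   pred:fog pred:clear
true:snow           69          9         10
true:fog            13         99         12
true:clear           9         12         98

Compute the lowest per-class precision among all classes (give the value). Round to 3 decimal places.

0.758

Per-class precision (TP/(TP+FP)):
  snow: TP=69, FP=13+9=22 → 69/91 = 0.7582
  fog: TP=99, FP=9+12=21 → 99/120 = 0.8250
  clear: TP=98, FP=10+12=22 → 98/120 = 0.8167
Lowest is class 'snow' with precision = 0.758.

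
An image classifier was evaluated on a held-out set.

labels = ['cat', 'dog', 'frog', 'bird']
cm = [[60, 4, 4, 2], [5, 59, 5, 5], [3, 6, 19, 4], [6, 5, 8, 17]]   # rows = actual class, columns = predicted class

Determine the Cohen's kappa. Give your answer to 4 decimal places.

Observed agreement pₒ = trace/N = 155/212 = 0.73113
Expected agreement pₑ = Σ (rowᵢ·colᵢ)/N² = (70·74 + 74·74 + 32·36 + 36·28)/212² = 0.28515
κ = (pₒ − pₑ)/(1 − pₑ) = (0.73113 − 0.28515)/(1 − 0.28515) = 0.6239

0.6239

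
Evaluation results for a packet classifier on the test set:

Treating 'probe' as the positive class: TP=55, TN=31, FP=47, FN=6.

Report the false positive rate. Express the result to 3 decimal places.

0.603

FPR = FP/(FP+TN) = 47/(47+31) = 0.603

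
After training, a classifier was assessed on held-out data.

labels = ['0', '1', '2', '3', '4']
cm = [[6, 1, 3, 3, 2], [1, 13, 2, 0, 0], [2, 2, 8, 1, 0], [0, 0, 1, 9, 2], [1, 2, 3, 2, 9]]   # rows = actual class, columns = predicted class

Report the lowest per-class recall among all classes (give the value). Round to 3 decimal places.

0.400

Per-class recall (TP/(TP+FN)):
  0: TP=6, FN=1+3+3+2=9 → 6/15 = 0.4000
  1: TP=13, FN=1+2+0+0=3 → 13/16 = 0.8125
  2: TP=8, FN=2+2+1+0=5 → 8/13 = 0.6154
  3: TP=9, FN=0+0+1+2=3 → 9/12 = 0.7500
  4: TP=9, FN=1+2+3+2=8 → 9/17 = 0.5294
Lowest is class '0' with recall = 0.400.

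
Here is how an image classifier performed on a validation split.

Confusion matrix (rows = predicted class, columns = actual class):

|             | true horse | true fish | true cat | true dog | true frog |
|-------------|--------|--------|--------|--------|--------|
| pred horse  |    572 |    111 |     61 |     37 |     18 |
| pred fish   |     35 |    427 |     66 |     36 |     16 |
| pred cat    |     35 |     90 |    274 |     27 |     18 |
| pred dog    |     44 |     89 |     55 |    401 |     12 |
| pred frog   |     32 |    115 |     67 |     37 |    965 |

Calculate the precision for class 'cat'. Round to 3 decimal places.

0.617

Treat 'cat' as positive and all other classes as negative.
precision = TP/(TP+FP).
cat: TP=274, FP=35+90+27+18=170 → 274/444 = 0.6171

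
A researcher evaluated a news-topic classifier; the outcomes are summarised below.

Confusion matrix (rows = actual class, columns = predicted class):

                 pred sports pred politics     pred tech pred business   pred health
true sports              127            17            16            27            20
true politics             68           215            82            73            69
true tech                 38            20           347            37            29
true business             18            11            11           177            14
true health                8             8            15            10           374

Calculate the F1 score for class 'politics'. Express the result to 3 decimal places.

0.553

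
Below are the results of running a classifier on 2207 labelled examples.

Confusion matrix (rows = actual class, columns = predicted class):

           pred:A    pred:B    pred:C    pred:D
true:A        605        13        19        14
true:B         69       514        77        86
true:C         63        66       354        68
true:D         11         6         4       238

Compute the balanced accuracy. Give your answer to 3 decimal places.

Balanced accuracy = mean of per-class recall.
  A: recall = 605/651 = 0.9293
  B: recall = 514/746 = 0.6890
  C: recall = 354/551 = 0.6425
  D: recall = 238/259 = 0.9189
Mean = (0.9293 + 0.6890 + 0.6425 + 0.9189) / 4 = 0.795

0.795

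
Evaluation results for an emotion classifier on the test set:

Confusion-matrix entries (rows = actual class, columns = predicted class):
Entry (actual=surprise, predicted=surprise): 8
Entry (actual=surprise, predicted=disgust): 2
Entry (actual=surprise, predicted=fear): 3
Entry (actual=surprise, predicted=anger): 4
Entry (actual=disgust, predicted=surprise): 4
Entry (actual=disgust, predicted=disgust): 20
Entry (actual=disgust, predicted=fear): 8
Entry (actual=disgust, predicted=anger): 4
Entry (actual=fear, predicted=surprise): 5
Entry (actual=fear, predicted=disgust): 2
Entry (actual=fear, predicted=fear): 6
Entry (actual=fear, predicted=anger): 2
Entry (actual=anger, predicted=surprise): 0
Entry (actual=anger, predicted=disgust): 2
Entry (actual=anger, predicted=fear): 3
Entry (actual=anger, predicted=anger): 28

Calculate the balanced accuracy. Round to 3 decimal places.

Balanced accuracy = mean of per-class recall.
  surprise: recall = 8/17 = 0.4706
  disgust: recall = 20/36 = 0.5556
  fear: recall = 6/15 = 0.4000
  anger: recall = 28/33 = 0.8485
Mean = (0.4706 + 0.5556 + 0.4000 + 0.8485) / 4 = 0.569

0.569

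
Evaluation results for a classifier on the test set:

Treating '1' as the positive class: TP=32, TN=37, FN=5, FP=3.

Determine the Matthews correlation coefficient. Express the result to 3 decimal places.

0.793

MCC = (TP·TN − FP·FN) / √((TP+FP)(TP+FN)(TN+FP)(TN+FN))
Numerator = 32·37 − 3·5 = 1169
Denominator = √(35·37·40·42) = √2175600 = 1474.9915
MCC = 1169 / 1474.9915 = 0.793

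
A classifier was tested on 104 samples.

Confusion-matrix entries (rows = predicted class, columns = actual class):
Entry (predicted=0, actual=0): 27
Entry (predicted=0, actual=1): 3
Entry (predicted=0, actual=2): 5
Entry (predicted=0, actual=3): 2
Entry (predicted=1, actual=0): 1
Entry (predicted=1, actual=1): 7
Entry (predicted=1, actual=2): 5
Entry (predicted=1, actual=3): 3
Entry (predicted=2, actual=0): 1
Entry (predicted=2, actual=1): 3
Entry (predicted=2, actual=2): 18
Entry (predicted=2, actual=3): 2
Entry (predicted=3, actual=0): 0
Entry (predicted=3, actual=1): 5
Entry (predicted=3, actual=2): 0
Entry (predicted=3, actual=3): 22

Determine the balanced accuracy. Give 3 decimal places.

Balanced accuracy = mean of per-class recall.
  0: recall = 27/29 = 0.9310
  1: recall = 7/18 = 0.3889
  2: recall = 18/28 = 0.6429
  3: recall = 22/29 = 0.7586
Mean = (0.9310 + 0.3889 + 0.6429 + 0.7586) / 4 = 0.680

0.680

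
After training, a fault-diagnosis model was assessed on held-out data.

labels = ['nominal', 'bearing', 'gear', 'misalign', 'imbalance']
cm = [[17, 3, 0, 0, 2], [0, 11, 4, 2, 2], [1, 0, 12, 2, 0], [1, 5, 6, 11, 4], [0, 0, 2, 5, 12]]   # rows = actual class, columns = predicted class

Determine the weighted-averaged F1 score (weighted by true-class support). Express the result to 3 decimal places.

0.616

Per-class F1 score (2·TP/(2·TP+FP+FN)):
  nominal: TP=17, FP=0+1+1+0=2, FN=3+0+0+2=5 → 34/41 = 0.8293
  bearing: TP=11, FP=3+0+5+0=8, FN=0+4+2+2=8 → 22/38 = 0.5789
  gear: TP=12, FP=0+4+6+2=12, FN=1+0+2+0=3 → 24/39 = 0.6154
  misalign: TP=11, FP=0+2+2+5=9, FN=1+5+6+4=16 → 22/47 = 0.4681
  imbalance: TP=12, FP=2+2+0+4=8, FN=0+0+2+5=7 → 24/39 = 0.6154
Weighted-F1 score = Σ (supportᵢ/N)·F1 scoreᵢ with N=102: (22/102)·0.8293 + (19/102)·0.5789 + (15/102)·0.6154 + (27/102)·0.4681 + (19/102)·0.6154 = 0.616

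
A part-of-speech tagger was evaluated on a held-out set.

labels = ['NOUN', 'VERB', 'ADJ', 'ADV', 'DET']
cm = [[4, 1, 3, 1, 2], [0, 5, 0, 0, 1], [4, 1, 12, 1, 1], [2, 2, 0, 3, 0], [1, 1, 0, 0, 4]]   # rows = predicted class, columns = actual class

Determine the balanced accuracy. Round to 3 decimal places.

Balanced accuracy = mean of per-class recall.
  NOUN: recall = 4/11 = 0.3636
  VERB: recall = 5/10 = 0.5000
  ADJ: recall = 12/15 = 0.8000
  ADV: recall = 3/5 = 0.6000
  DET: recall = 4/8 = 0.5000
Mean = (0.3636 + 0.5000 + 0.8000 + 0.6000 + 0.5000) / 5 = 0.553

0.553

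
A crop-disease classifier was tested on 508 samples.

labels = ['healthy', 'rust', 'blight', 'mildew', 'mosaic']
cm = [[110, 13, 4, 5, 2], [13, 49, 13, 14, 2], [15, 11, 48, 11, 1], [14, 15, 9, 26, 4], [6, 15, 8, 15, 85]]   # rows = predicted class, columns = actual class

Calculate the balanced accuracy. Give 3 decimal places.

0.606

Balanced accuracy = mean of per-class recall.
  healthy: recall = 110/158 = 0.6962
  rust: recall = 49/103 = 0.4757
  blight: recall = 48/82 = 0.5854
  mildew: recall = 26/71 = 0.3662
  mosaic: recall = 85/94 = 0.9043
Mean = (0.6962 + 0.4757 + 0.5854 + 0.3662 + 0.9043) / 5 = 0.606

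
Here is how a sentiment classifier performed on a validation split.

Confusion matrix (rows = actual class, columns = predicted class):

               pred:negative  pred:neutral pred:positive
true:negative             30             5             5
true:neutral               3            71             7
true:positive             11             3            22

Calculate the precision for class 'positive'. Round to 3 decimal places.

One-vs-rest for 'positive': TP = diagonal; FP = other classes predicted 'positive'; FN = 'positive' predicted as other.
precision = TP/(TP+FP).
positive: TP=22, FP=5+7=12 → 22/34 = 0.6471

0.647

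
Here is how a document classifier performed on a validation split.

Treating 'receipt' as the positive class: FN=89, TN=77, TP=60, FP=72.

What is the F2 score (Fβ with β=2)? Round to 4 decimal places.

0.4121

Fβ = (1+β²)·TP / ((1+β²)·TP + β²·FN + FP), with β²=4
= 5·60 / (5·60 + 4·89 + 72) = 0.4121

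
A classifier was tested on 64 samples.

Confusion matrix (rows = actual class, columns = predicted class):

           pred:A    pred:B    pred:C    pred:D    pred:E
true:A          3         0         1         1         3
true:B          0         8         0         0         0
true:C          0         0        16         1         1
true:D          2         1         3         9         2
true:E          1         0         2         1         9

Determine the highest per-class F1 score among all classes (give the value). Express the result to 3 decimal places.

0.941

Per-class F1 score (2·TP/(2·TP+FP+FN)):
  A: TP=3, FP=0+0+2+1=3, FN=0+1+1+3=5 → 6/14 = 0.4286
  B: TP=8, FP=0+0+1+0=1, FN=0+0+0+0=0 → 16/17 = 0.9412
  C: TP=16, FP=1+0+3+2=6, FN=0+0+1+1=2 → 32/40 = 0.8000
  D: TP=9, FP=1+0+1+1=3, FN=2+1+3+2=8 → 18/29 = 0.6207
  E: TP=9, FP=3+0+1+2=6, FN=1+0+2+1=4 → 18/28 = 0.6429
Highest is class 'B' with F1 score = 0.941.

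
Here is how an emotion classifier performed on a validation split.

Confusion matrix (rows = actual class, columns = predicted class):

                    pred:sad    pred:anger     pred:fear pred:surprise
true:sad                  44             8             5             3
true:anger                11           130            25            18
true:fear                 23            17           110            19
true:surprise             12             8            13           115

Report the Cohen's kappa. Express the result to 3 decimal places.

0.606

Observed agreement pₒ = trace/N = 399/561 = 0.7112
Expected agreement pₑ = Σ (rowᵢ·colᵢ)/N² = (60·90 + 184·163 + 169·153 + 148·155)/561² = 0.2675
κ = (pₒ − pₑ)/(1 − pₑ) = (0.7112 − 0.2675)/(1 − 0.2675) = 0.606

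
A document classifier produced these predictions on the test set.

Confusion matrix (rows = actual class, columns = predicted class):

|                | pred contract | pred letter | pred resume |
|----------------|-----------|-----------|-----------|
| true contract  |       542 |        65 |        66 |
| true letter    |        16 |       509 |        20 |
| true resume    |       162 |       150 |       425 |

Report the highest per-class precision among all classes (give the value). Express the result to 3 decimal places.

0.832

Per-class precision (TP/(TP+FP)):
  contract: TP=542, FP=16+162=178 → 542/720 = 0.7528
  letter: TP=509, FP=65+150=215 → 509/724 = 0.7030
  resume: TP=425, FP=66+20=86 → 425/511 = 0.8317
Highest is class 'resume' with precision = 0.832.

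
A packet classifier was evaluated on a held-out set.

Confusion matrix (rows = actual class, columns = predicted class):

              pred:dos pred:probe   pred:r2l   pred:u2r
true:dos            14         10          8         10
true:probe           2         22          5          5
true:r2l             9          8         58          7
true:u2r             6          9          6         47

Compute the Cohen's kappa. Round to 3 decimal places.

0.482

Observed agreement pₒ = trace/N = 141/226 = 0.6239
Expected agreement pₑ = Σ (rowᵢ·colᵢ)/N² = (42·31 + 34·49 + 82·77 + 68·69)/226² = 0.2736
κ = (pₒ − pₑ)/(1 − pₑ) = (0.6239 − 0.2736)/(1 − 0.2736) = 0.482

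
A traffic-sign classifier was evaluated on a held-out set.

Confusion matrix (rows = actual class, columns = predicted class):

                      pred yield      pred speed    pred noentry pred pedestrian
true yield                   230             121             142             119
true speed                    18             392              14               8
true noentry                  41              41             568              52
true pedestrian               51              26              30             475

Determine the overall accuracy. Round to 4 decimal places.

Accuracy = trace / total = (230+392+568+475=1665) / 2328 = 1665/2328 = 0.7152

0.7152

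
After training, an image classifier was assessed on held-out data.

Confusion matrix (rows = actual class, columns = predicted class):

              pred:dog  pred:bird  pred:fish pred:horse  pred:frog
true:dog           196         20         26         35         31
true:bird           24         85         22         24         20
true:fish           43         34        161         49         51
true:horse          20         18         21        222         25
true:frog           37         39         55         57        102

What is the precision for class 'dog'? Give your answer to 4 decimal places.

0.6125

Take TP from the diagonal, FP from the rest of the 'dog' prediction marginal, FN from the rest of the 'dog' actual marginal.
precision = TP/(TP+FP).
dog: TP=196, FP=24+43+20+37=124 → 196/320 = 0.61250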